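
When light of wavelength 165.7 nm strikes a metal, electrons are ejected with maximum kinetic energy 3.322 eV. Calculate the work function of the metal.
4.16 eV

From Einstein's photoelectric equation: KE_max = hf - φ = hc/λ - φ

Rearranging for φ:
φ = hc/λ - KE_max

Calculate photon energy:
E_photon = hc/λ = 7.4825 eV

Therefore:
φ = 7.4825 - 3.322 = 4.16 eV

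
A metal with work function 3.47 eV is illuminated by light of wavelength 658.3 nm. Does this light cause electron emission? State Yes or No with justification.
No

For photoemission, the photon energy must exceed the work function.

Photon energy: E = hc/λ = 1.8834 eV
Work function: φ = 3.47 eV

Since E_photon (1.8834 eV) < φ (3.47 eV), photoemission will NOT occur.
The threshold wavelength is λ₀ = hc/φ = 357.3 nm.
Since 658.3 nm > 357.3 nm, the photons lack sufficient energy.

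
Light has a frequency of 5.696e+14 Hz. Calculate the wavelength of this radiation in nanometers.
526.32 nm

Using the wave equation: c = fλ

Solving for wavelength:
λ = c/f = (3×10⁸ m/s) / (5.696e+14 Hz)
λ = 526.32 nm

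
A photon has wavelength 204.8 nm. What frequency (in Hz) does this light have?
1.4638e+15 Hz

Using the wave equation: c = fλ

Solving for frequency:
f = c/λ = (3×10⁸ m/s) / (204.8×10⁻⁹ m)
f = 1.4638e+15 Hz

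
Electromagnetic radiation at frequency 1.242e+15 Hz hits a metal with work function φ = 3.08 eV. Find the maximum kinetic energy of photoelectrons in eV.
2.0565 eV

Using Einstein's photoelectric equation: KE_max = hf - φ

First, calculate the photon energy:
E_photon = hf = (6.626×10⁻³⁴ J·s)(1.242e+15 Hz)
E_photon = 5.1365 eV

Then, the maximum kinetic energy:
KE_max = E_photon - φ = 5.1365 eV - 3.08 eV = 2.0565 eV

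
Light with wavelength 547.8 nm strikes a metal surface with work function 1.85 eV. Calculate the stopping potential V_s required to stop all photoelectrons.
0.4133 V

The stopping potential V_s satisfies: eV_s = KE_max

First, find KE_max using Einstein's equation:
E_photon = hc/λ = 2.2633 eV
KE_max = E_photon - φ = 2.2633 - 1.85 = 0.4133 eV

Since eV_s = KE_max:
V_s = KE_max/e = 0.4133 V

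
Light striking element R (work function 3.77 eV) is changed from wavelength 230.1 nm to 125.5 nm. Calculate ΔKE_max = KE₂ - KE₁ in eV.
4.4909 eV

Using Einstein's equation: KE_max = hc/λ - φ

For λ₁ = 230.1 nm:
KE₁ = hc/λ₁ - φ = 5.3883 - 3.77 = 1.6183 eV

For λ₂ = 125.5 nm:
KE₂ = hc/λ₂ - φ = 9.8792 - 3.77 = 6.1092 eV

Change in KE:
ΔKE = KE₂ - KE₁ = 6.1092 - 1.6183 = 4.4909 eV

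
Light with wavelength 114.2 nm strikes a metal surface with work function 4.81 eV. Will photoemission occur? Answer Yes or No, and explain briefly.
Yes

For photoemission, the photon energy must exceed the work function.

Photon energy: E = hc/λ = 10.8568 eV
Work function: φ = 4.81 eV

Since E_photon (10.8568 eV) > φ (4.81 eV), photoemission WILL occur.
The threshold wavelength is λ₀ = hc/φ = 257.8 nm.
Since 114.2 nm < 257.8 nm, the light has sufficient energy.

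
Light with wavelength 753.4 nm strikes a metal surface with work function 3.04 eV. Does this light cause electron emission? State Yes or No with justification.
No

For photoemission, the photon energy must exceed the work function.

Photon energy: E = hc/λ = 1.6457 eV
Work function: φ = 3.04 eV

Since E_photon (1.6457 eV) < φ (3.04 eV), photoemission will NOT occur.
The threshold wavelength is λ₀ = hc/φ = 407.8 nm.
Since 753.4 nm > 407.8 nm, the photons lack sufficient energy.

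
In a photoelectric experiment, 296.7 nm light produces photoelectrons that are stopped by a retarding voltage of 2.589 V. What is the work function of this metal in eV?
1.59 eV

The stopping potential gives the maximum kinetic energy: KE_max = eV_s = 2.589 eV

From Einstein's photoelectric equation: KE_max = hc/λ - φ
Rearranging: φ = hc/λ - KE_max

Calculate photon energy:
E_photon = hc/λ = (6.626×10⁻³⁴ J·s)(3×10⁸ m/s) / (296.7×10⁻⁹ m) = 4.1788 eV

Therefore:
φ = 4.1788 - 2.589 = 1.59 eV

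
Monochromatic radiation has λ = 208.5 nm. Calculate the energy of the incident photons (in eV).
5.9465 eV

Using E = hf = hc/λ:

E = hc/λ = (6.626×10⁻³⁴ J·s)(3×10⁸ m/s) / (208.5×10⁻⁹ m)
E = 5.9465 eV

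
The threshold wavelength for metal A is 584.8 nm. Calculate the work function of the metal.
2.12 eV

At the threshold wavelength, photon energy equals work function:
φ = hc/λ₀

Calculating:
φ = (6.626×10⁻³⁴ J·s)(3×10⁸ m/s) / (584.8×10⁻⁹ m)
φ = 2.12 eV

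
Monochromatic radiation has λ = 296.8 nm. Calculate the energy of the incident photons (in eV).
4.1774 eV

Using E = hf = hc/λ:

E = hc/λ = (6.626×10⁻³⁴ J·s)(3×10⁸ m/s) / (296.8×10⁻⁹ m)
E = 4.1774 eV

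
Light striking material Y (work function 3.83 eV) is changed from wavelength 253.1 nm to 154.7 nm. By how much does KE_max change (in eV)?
3.1159 eV

Using Einstein's equation: KE_max = hc/λ - φ

For λ₁ = 253.1 nm:
KE₁ = hc/λ₁ - φ = 4.8986 - 3.83 = 1.0686 eV

For λ₂ = 154.7 nm:
KE₂ = hc/λ₂ - φ = 8.0145 - 3.83 = 4.1845 eV

Change in KE:
ΔKE = KE₂ - KE₁ = 4.1845 - 1.0686 = 3.1159 eV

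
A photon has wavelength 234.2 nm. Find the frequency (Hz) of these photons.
1.2801e+15 Hz

Using the wave equation: c = fλ

Solving for frequency:
f = c/λ = (3×10⁸ m/s) / (234.2×10⁻⁹ m)
f = 1.2801e+15 Hz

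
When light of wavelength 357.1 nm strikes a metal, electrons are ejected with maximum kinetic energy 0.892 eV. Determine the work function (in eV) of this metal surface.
2.58 eV

From Einstein's photoelectric equation: KE_max = hf - φ = hc/λ - φ

Rearranging for φ:
φ = hc/λ - KE_max

Calculate photon energy:
E_photon = hc/λ = 3.4720 eV

Therefore:
φ = 3.4720 - 0.892 = 2.58 eV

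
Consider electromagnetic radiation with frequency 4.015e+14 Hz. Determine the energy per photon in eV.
1.6605 eV

Using E = hf:

E = hf = (6.626×10⁻³⁴ J·s)(4.015e+14 Hz)
E = 1.6605 eV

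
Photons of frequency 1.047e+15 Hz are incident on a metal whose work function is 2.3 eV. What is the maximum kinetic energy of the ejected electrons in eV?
2.0300 eV

Using Einstein's photoelectric equation: KE_max = hf - φ

First, calculate the photon energy:
E_photon = hf = (6.626×10⁻³⁴ J·s)(1.047e+15 Hz)
E_photon = 4.3300 eV

Then, the maximum kinetic energy:
KE_max = E_photon - φ = 4.3300 eV - 2.3 eV = 2.0300 eV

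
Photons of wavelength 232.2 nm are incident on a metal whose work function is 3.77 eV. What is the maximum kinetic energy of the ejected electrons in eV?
1.5695 eV

Using Einstein's photoelectric equation: KE_max = hf - φ = hc/λ - φ

First, calculate the photon energy:
E_photon = hc/λ = (6.626×10⁻³⁴ J·s)(3×10⁸ m/s) / (232.2×10⁻⁹ m)
E_photon = 5.3395 eV

Then, the maximum kinetic energy:
KE_max = E_photon - φ = 5.3395 eV - 3.77 eV = 1.5695 eV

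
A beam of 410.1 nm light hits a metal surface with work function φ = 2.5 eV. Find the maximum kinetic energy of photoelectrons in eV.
0.5233 eV

Using Einstein's photoelectric equation: KE_max = hf - φ = hc/λ - φ

First, calculate the photon energy:
E_photon = hc/λ = (6.626×10⁻³⁴ J·s)(3×10⁸ m/s) / (410.1×10⁻⁹ m)
E_photon = 3.0233 eV

Then, the maximum kinetic energy:
KE_max = E_photon - φ = 3.0233 eV - 2.5 eV = 0.5233 eV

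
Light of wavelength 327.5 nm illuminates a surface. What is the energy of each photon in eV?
3.7858 eV

Using E = hf = hc/λ:

E = hc/λ = (6.626×10⁻³⁴ J·s)(3×10⁸ m/s) / (327.5×10⁻⁹ m)
E = 3.7858 eV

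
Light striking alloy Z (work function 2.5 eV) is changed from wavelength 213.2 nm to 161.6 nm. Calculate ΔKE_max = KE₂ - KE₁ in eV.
1.8569 eV

Using Einstein's equation: KE_max = hc/λ - φ

For λ₁ = 213.2 nm:
KE₁ = hc/λ₁ - φ = 5.8154 - 2.5 = 3.3154 eV

For λ₂ = 161.6 nm:
KE₂ = hc/λ₂ - φ = 7.6723 - 2.5 = 5.1723 eV

Change in KE:
ΔKE = KE₂ - KE₁ = 5.1723 - 3.3154 = 1.8569 eV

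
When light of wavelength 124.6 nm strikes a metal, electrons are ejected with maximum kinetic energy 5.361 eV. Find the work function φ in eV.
4.59 eV

From Einstein's photoelectric equation: KE_max = hf - φ = hc/λ - φ

Rearranging for φ:
φ = hc/λ - KE_max

Calculate photon energy:
E_photon = hc/λ = 9.9506 eV

Therefore:
φ = 9.9506 - 5.361 = 4.59 eV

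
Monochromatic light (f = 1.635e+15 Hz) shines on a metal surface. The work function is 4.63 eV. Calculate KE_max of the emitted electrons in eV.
2.1318 eV

Using Einstein's photoelectric equation: KE_max = hf - φ

First, calculate the photon energy:
E_photon = hf = (6.626×10⁻³⁴ J·s)(1.635e+15 Hz)
E_photon = 6.7618 eV

Then, the maximum kinetic energy:
KE_max = E_photon - φ = 6.7618 eV - 4.63 eV = 2.1318 eV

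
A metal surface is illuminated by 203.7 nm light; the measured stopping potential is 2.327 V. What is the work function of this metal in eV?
3.76 eV

The stopping potential gives the maximum kinetic energy: KE_max = eV_s = 2.327 eV

From Einstein's photoelectric equation: KE_max = hc/λ - φ
Rearranging: φ = hc/λ - KE_max

Calculate photon energy:
E_photon = hc/λ = (6.626×10⁻³⁴ J·s)(3×10⁸ m/s) / (203.7×10⁻⁹ m) = 6.0866 eV

Therefore:
φ = 6.0866 - 2.327 = 3.76 eV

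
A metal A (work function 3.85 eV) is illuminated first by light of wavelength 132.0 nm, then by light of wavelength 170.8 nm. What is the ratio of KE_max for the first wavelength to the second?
1.6259

Using Einstein's equation: KE_max = hc/λ - φ

For λ₁ = 132.0 nm:
E₁ = hc/λ₁ = 9.3927 eV
KE₁ = E₁ - φ = 9.3927 - 3.85 = 5.5427 eV

For λ₂ = 170.8 nm:
E₂ = hc/λ₂ = 7.2590 eV
KE₂ = E₂ - φ = 7.2590 - 3.85 = 3.4090 eV

Ratio: KE₁/KE₂ = 5.5427/3.4090 = 1.6259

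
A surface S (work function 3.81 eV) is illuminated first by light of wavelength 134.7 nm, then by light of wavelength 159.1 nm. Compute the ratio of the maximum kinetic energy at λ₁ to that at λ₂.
1.3544

Using Einstein's equation: KE_max = hc/λ - φ

For λ₁ = 134.7 nm:
E₁ = hc/λ₁ = 9.2045 eV
KE₁ = E₁ - φ = 9.2045 - 3.81 = 5.3945 eV

For λ₂ = 159.1 nm:
E₂ = hc/λ₂ = 7.7928 eV
KE₂ = E₂ - φ = 7.7928 - 3.81 = 3.9828 eV

Ratio: KE₁/KE₂ = 5.3945/3.9828 = 1.3544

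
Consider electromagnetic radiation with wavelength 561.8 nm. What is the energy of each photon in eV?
2.2069 eV

Using E = hf = hc/λ:

E = hc/λ = (6.626×10⁻³⁴ J·s)(3×10⁸ m/s) / (561.8×10⁻⁹ m)
E = 2.2069 eV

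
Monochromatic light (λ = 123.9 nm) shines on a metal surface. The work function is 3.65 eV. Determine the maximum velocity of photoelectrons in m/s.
1.4954e+06 m/s

First, find the maximum kinetic energy:
E_photon = hc/λ = 10.0068 eV
KE_max = E_photon - φ = 10.0068 - 3.65 = 6.3568 eV

Convert to Joules: KE_max = 6.3568 × 1.602×10⁻¹⁹ J = 1.0185e-18 J

Then use KE = ½mv² to find velocity:
v = √(2·KE/m) = √(2 × 1.0185e-18 J / 9.109e-31 kg)
v = 1.4954e+06 m/s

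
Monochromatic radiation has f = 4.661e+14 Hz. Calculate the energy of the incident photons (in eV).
1.9276 eV

Using E = hf:

E = hf = (6.626×10⁻³⁴ J·s)(4.661e+14 Hz)
E = 1.9276 eV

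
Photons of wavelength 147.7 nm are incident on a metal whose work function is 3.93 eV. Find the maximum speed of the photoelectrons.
1.2532e+06 m/s

First, find the maximum kinetic energy:
E_photon = hc/λ = 8.3943 eV
KE_max = E_photon - φ = 8.3943 - 3.93 = 4.4643 eV

Convert to Joules: KE_max = 4.4643 × 1.602×10⁻¹⁹ J = 7.1526e-19 J

Then use KE = ½mv² to find velocity:
v = √(2·KE/m) = √(2 × 7.1526e-19 J / 9.109e-31 kg)
v = 1.2532e+06 m/s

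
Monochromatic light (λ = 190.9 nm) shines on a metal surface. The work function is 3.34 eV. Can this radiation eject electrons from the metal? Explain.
Yes

For photoemission, the photon energy must exceed the work function.

Photon energy: E = hc/λ = 6.4947 eV
Work function: φ = 3.34 eV

Since E_photon (6.4947 eV) > φ (3.34 eV), photoemission WILL occur.
The threshold wavelength is λ₀ = hc/φ = 371.2 nm.
Since 190.9 nm < 371.2 nm, the light has sufficient energy.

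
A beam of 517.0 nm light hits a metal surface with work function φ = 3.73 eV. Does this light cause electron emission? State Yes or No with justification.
No

For photoemission, the photon energy must exceed the work function.

Photon energy: E = hc/λ = 2.3981 eV
Work function: φ = 3.73 eV

Since E_photon (2.3981 eV) < φ (3.73 eV), photoemission will NOT occur.
The threshold wavelength is λ₀ = hc/φ = 332.4 nm.
Since 517.0 nm > 332.4 nm, the photons lack sufficient energy.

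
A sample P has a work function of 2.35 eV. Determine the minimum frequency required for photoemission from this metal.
5.6823e+14 Hz

The threshold frequency is when the photon energy equals the work function:
hf₀ = φ

Solving for f₀:
f₀ = φ/h = (2.35 eV × 1.602×10⁻¹⁹ J/eV) / (6.626×10⁻³⁴ J·s)
f₀ = 5.6823e+14 Hz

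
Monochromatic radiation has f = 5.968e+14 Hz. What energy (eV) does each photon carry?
2.4682 eV

Using E = hf:

E = hf = (6.626×10⁻³⁴ J·s)(5.968e+14 Hz)
E = 2.4682 eV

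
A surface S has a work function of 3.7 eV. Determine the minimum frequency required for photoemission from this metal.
8.9466e+14 Hz

The threshold frequency is when the photon energy equals the work function:
hf₀ = φ

Solving for f₀:
f₀ = φ/h = (3.7 eV × 1.602×10⁻¹⁹ J/eV) / (6.626×10⁻³⁴ J·s)
f₀ = 8.9466e+14 Hz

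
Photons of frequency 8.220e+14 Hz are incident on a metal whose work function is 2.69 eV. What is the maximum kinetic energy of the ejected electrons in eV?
0.7095 eV

Using Einstein's photoelectric equation: KE_max = hf - φ

First, calculate the photon energy:
E_photon = hf = (6.626×10⁻³⁴ J·s)(8.220e+14 Hz)
E_photon = 3.3995 eV

Then, the maximum kinetic energy:
KE_max = E_photon - φ = 3.3995 eV - 2.69 eV = 0.7095 eV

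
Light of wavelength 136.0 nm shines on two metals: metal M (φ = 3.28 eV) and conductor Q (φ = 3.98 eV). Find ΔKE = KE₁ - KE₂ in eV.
0.7000 eV

Using KE_max = hc/λ - φ for each metal:

Photon energy: E = hc/λ = 9.1165 eV

For metal M (φ₁ = 3.28 eV):
KE₁ = E - φ₁ = 9.1165 - 3.28 = 5.8365 eV

For conductor Q (φ₂ = 3.98 eV):
KE₂ = E - φ₂ = 9.1165 - 3.98 = 5.1365 eV

Difference:
ΔKE = KE₁ - KE₂ = 5.8365 - 5.1365 = 0.7000 eV

Note: The difference equals the difference in work functions: 3.98 - 3.28 = 0.70 eV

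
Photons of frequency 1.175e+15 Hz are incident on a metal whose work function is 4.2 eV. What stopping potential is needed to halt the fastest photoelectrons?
0.6594 V

The stopping potential V_s satisfies: eV_s = KE_max

First, find KE_max using Einstein's equation:
E_photon = hf = (6.626×10⁻³⁴ J·s)(1.175e+15 Hz) = 4.8594 eV
KE_max = E_photon - φ = 4.8594 - 4.2 = 0.6594 eV

Since eV_s = KE_max:
V_s = KE_max/e = 0.6594 V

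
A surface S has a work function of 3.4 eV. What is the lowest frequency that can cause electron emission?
8.2212e+14 Hz

The threshold frequency is when the photon energy equals the work function:
hf₀ = φ

Solving for f₀:
f₀ = φ/h = (3.4 eV × 1.602×10⁻¹⁹ J/eV) / (6.626×10⁻³⁴ J·s)
f₀ = 8.2212e+14 Hz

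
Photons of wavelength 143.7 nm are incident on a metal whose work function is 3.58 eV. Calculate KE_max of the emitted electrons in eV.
5.0480 eV

Using Einstein's photoelectric equation: KE_max = hf - φ = hc/λ - φ

First, calculate the photon energy:
E_photon = hc/λ = (6.626×10⁻³⁴ J·s)(3×10⁸ m/s) / (143.7×10⁻⁹ m)
E_photon = 8.6280 eV

Then, the maximum kinetic energy:
KE_max = E_photon - φ = 8.6280 eV - 3.58 eV = 5.0480 eV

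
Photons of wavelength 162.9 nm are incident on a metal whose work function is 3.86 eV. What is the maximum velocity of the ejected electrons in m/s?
1.1487e+06 m/s

First, find the maximum kinetic energy:
E_photon = hc/λ = 7.6111 eV
KE_max = E_photon - φ = 7.6111 - 3.86 = 3.7511 eV

Convert to Joules: KE_max = 3.7511 × 1.602×10⁻¹⁹ J = 6.0099e-19 J

Then use KE = ½mv² to find velocity:
v = √(2·KE/m) = √(2 × 6.0099e-19 J / 9.109e-31 kg)
v = 1.1487e+06 m/s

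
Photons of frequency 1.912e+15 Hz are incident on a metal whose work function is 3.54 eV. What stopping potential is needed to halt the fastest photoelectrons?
4.3674 V

The stopping potential V_s satisfies: eV_s = KE_max

First, find KE_max using Einstein's equation:
E_photon = hf = (6.626×10⁻³⁴ J·s)(1.912e+15 Hz) = 7.9074 eV
KE_max = E_photon - φ = 7.9074 - 3.54 = 4.3674 eV

Since eV_s = KE_max:
V_s = KE_max/e = 4.3674 V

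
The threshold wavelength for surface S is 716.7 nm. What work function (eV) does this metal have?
1.73 eV

At the threshold wavelength, photon energy equals work function:
φ = hc/λ₀

Calculating:
φ = (6.626×10⁻³⁴ J·s)(3×10⁸ m/s) / (716.7×10⁻⁹ m)
φ = 1.73 eV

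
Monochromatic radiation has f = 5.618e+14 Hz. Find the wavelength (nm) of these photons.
533.63 nm

Using the wave equation: c = fλ

Solving for wavelength:
λ = c/f = (3×10⁸ m/s) / (5.618e+14 Hz)
λ = 533.63 nm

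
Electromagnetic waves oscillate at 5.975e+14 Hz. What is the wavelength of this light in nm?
501.74 nm

Using the wave equation: c = fλ

Solving for wavelength:
λ = c/f = (3×10⁸ m/s) / (5.975e+14 Hz)
λ = 501.74 nm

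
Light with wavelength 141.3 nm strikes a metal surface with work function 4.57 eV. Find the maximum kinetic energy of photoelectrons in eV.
4.2045 eV

Using Einstein's photoelectric equation: KE_max = hf - φ = hc/λ - φ

First, calculate the photon energy:
E_photon = hc/λ = (6.626×10⁻³⁴ J·s)(3×10⁸ m/s) / (141.3×10⁻⁹ m)
E_photon = 8.7745 eV

Then, the maximum kinetic energy:
KE_max = E_photon - φ = 8.7745 eV - 4.57 eV = 4.2045 eV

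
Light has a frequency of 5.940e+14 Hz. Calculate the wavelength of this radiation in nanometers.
504.70 nm

Using the wave equation: c = fλ

Solving for wavelength:
λ = c/f = (3×10⁸ m/s) / (5.940e+14 Hz)
λ = 504.70 nm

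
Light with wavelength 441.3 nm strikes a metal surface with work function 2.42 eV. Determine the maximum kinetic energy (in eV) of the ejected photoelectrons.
0.3895 eV

Using Einstein's photoelectric equation: KE_max = hf - φ = hc/λ - φ

First, calculate the photon energy:
E_photon = hc/λ = (6.626×10⁻³⁴ J·s)(3×10⁸ m/s) / (441.3×10⁻⁹ m)
E_photon = 2.8095 eV

Then, the maximum kinetic energy:
KE_max = E_photon - φ = 2.8095 eV - 2.42 eV = 0.3895 eV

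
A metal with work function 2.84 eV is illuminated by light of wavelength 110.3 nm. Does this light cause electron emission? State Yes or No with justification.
Yes

For photoemission, the photon energy must exceed the work function.

Photon energy: E = hc/λ = 11.2406 eV
Work function: φ = 2.84 eV

Since E_photon (11.2406 eV) > φ (2.84 eV), photoemission WILL occur.
The threshold wavelength is λ₀ = hc/φ = 436.6 nm.
Since 110.3 nm < 436.6 nm, the light has sufficient energy.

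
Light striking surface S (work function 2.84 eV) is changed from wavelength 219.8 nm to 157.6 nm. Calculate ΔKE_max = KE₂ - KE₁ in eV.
2.2262 eV

Using Einstein's equation: KE_max = hc/λ - φ

For λ₁ = 219.8 nm:
KE₁ = hc/λ₁ - φ = 5.6408 - 2.84 = 2.8008 eV

For λ₂ = 157.6 nm:
KE₂ = hc/λ₂ - φ = 7.8670 - 2.84 = 5.0270 eV

Change in KE:
ΔKE = KE₂ - KE₁ = 5.0270 - 2.8008 = 2.2262 eV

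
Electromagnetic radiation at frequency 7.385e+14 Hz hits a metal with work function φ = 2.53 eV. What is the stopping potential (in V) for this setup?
0.5242 V

The stopping potential V_s satisfies: eV_s = KE_max

First, find KE_max using Einstein's equation:
E_photon = hf = (6.626×10⁻³⁴ J·s)(7.385e+14 Hz) = 3.0542 eV
KE_max = E_photon - φ = 3.0542 - 2.53 = 0.5242 eV

Since eV_s = KE_max:
V_s = KE_max/e = 0.5242 V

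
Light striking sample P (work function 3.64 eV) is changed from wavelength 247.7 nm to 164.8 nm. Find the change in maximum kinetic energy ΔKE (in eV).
2.5179 eV

Using Einstein's equation: KE_max = hc/λ - φ

For λ₁ = 247.7 nm:
KE₁ = hc/λ₁ - φ = 5.0054 - 3.64 = 1.3654 eV

For λ₂ = 164.8 nm:
KE₂ = hc/λ₂ - φ = 7.5233 - 3.64 = 3.8833 eV

Change in KE:
ΔKE = KE₂ - KE₁ = 3.8833 - 1.3654 = 2.5179 eV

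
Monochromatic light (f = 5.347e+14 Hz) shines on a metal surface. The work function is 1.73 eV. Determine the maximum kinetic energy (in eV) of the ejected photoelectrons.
0.4813 eV

Using Einstein's photoelectric equation: KE_max = hf - φ

First, calculate the photon energy:
E_photon = hf = (6.626×10⁻³⁴ J·s)(5.347e+14 Hz)
E_photon = 2.2113 eV

Then, the maximum kinetic energy:
KE_max = E_photon - φ = 2.2113 eV - 1.73 eV = 0.4813 eV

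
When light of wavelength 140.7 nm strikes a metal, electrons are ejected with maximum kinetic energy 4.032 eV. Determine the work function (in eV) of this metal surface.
4.78 eV

From Einstein's photoelectric equation: KE_max = hf - φ = hc/λ - φ

Rearranging for φ:
φ = hc/λ - KE_max

Calculate photon energy:
E_photon = hc/λ = 8.8120 eV

Therefore:
φ = 8.8120 - 4.032 = 4.78 eV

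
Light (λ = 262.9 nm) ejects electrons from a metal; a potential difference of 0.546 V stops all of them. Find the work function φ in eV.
4.17 eV

The stopping potential gives the maximum kinetic energy: KE_max = eV_s = 0.546 eV

From Einstein's photoelectric equation: KE_max = hc/λ - φ
Rearranging: φ = hc/λ - KE_max

Calculate photon energy:
E_photon = hc/λ = (6.626×10⁻³⁴ J·s)(3×10⁸ m/s) / (262.9×10⁻⁹ m) = 4.7160 eV

Therefore:
φ = 4.7160 - 0.546 = 4.17 eV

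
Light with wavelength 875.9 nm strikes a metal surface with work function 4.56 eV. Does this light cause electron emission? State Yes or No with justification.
No

For photoemission, the photon energy must exceed the work function.

Photon energy: E = hc/λ = 1.4155 eV
Work function: φ = 4.56 eV

Since E_photon (1.4155 eV) < φ (4.56 eV), photoemission will NOT occur.
The threshold wavelength is λ₀ = hc/φ = 271.9 nm.
Since 875.9 nm > 271.9 nm, the photons lack sufficient energy.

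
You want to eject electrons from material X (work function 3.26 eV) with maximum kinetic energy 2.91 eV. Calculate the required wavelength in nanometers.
200.95 nm

From Einstein's equation: KE_max = hc/λ - φ

Rearranging for λ:
hc/λ = KE_max + φ
λ = hc/(KE_max + φ)

Required photon energy:
E_photon = KE_max + φ = 2.91 + 3.26 = 6.17 eV

Required wavelength:
λ = hc/E_photon = (6.626×10⁻³⁴)(3×10⁸) / (6.17 × 1.602×10⁻¹⁹)
λ = 200.95 nm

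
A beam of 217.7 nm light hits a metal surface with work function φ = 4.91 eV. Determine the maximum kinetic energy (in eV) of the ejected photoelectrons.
0.7852 eV

Using Einstein's photoelectric equation: KE_max = hf - φ = hc/λ - φ

First, calculate the photon energy:
E_photon = hc/λ = (6.626×10⁻³⁴ J·s)(3×10⁸ m/s) / (217.7×10⁻⁹ m)
E_photon = 5.6952 eV

Then, the maximum kinetic energy:
KE_max = E_photon - φ = 5.6952 eV - 4.91 eV = 0.7852 eV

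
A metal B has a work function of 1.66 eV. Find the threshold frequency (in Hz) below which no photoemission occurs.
4.0139e+14 Hz

The threshold frequency is when the photon energy equals the work function:
hf₀ = φ

Solving for f₀:
f₀ = φ/h = (1.66 eV × 1.602×10⁻¹⁹ J/eV) / (6.626×10⁻³⁴ J·s)
f₀ = 4.0139e+14 Hz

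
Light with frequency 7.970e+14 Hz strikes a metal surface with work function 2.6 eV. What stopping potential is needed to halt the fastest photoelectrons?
0.6961 V

The stopping potential V_s satisfies: eV_s = KE_max

First, find KE_max using Einstein's equation:
E_photon = hf = (6.626×10⁻³⁴ J·s)(7.970e+14 Hz) = 3.2961 eV
KE_max = E_photon - φ = 3.2961 - 2.6 = 0.6961 eV

Since eV_s = KE_max:
V_s = KE_max/e = 0.6961 V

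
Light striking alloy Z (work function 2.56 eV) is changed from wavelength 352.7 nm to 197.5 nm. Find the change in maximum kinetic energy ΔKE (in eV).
2.7624 eV

Using Einstein's equation: KE_max = hc/λ - φ

For λ₁ = 352.7 nm:
KE₁ = hc/λ₁ - φ = 3.5153 - 2.56 = 0.9553 eV

For λ₂ = 197.5 nm:
KE₂ = hc/λ₂ - φ = 6.2777 - 2.56 = 3.7177 eV

Change in KE:
ΔKE = KE₂ - KE₁ = 3.7177 - 0.9553 = 2.7624 eV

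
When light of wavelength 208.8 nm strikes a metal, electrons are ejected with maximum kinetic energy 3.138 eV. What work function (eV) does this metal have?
2.80 eV

From Einstein's photoelectric equation: KE_max = hf - φ = hc/λ - φ

Rearranging for φ:
φ = hc/λ - KE_max

Calculate photon energy:
E_photon = hc/λ = 5.9379 eV

Therefore:
φ = 5.9379 - 3.138 = 2.80 eV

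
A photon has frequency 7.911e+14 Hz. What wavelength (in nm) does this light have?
378.96 nm

Using the wave equation: c = fλ

Solving for wavelength:
λ = c/f = (3×10⁸ m/s) / (7.911e+14 Hz)
λ = 378.96 nm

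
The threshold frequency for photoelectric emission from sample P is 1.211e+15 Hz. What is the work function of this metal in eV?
5.01 eV

At the threshold frequency, photon energy equals work function:
φ = hf₀

Calculating:
φ = (6.626×10⁻³⁴ J·s)(1.211e+15 Hz)
φ = 5.01 eV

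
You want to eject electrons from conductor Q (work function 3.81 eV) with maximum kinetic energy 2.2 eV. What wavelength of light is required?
206.30 nm

From Einstein's equation: KE_max = hc/λ - φ

Rearranging for λ:
hc/λ = KE_max + φ
λ = hc/(KE_max + φ)

Required photon energy:
E_photon = KE_max + φ = 2.2 + 3.81 = 6.01 eV

Required wavelength:
λ = hc/E_photon = (6.626×10⁻³⁴)(3×10⁸) / (6.01 × 1.602×10⁻¹⁹)
λ = 206.30 nm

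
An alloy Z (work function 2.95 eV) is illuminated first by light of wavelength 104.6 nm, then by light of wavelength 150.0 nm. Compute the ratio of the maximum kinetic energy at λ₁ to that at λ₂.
1.6749

Using Einstein's equation: KE_max = hc/λ - φ

For λ₁ = 104.6 nm:
E₁ = hc/λ₁ = 11.8532 eV
KE₁ = E₁ - φ = 11.8532 - 2.95 = 8.9032 eV

For λ₂ = 150.0 nm:
E₂ = hc/λ₂ = 8.2656 eV
KE₂ = E₂ - φ = 8.2656 - 2.95 = 5.3156 eV

Ratio: KE₁/KE₂ = 8.9032/5.3156 = 1.6749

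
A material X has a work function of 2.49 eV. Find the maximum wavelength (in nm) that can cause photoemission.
497.93 nm

The threshold wavelength is when the photon energy equals the work function:
hc/λ₀ = φ

Solving for λ₀:
λ₀ = hc/φ = (6.626×10⁻³⁴ J·s)(3×10⁸ m/s) / (2.49 eV × 1.602×10⁻¹⁹ J/eV)
λ₀ = 497.93 nm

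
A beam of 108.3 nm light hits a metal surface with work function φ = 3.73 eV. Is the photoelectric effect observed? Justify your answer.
Yes

For photoemission, the photon energy must exceed the work function.

Photon energy: E = hc/λ = 11.4482 eV
Work function: φ = 3.73 eV

Since E_photon (11.4482 eV) > φ (3.73 eV), photoemission WILL occur.
The threshold wavelength is λ₀ = hc/φ = 332.4 nm.
Since 108.3 nm < 332.4 nm, the light has sufficient energy.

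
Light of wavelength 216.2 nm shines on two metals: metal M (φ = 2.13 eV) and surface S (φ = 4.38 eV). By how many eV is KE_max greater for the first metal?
2.2500 eV

Using KE_max = hc/λ - φ for each metal:

Photon energy: E = hc/λ = 5.7347 eV

For metal M (φ₁ = 2.13 eV):
KE₁ = E - φ₁ = 5.7347 - 2.13 = 3.6047 eV

For surface S (φ₂ = 4.38 eV):
KE₂ = E - φ₂ = 5.7347 - 4.38 = 1.3547 eV

Difference:
ΔKE = KE₁ - KE₂ = 3.6047 - 1.3547 = 2.2500 eV

Note: The difference equals the difference in work functions: 4.38 - 2.13 = 2.25 eV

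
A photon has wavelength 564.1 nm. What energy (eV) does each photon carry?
2.1979 eV

Using E = hf = hc/λ:

E = hc/λ = (6.626×10⁻³⁴ J·s)(3×10⁸ m/s) / (564.1×10⁻⁹ m)
E = 2.1979 eV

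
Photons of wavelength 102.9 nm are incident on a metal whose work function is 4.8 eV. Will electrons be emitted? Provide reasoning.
Yes

For photoemission, the photon energy must exceed the work function.

Photon energy: E = hc/λ = 12.0490 eV
Work function: φ = 4.8 eV

Since E_photon (12.0490 eV) > φ (4.8 eV), photoemission WILL occur.
The threshold wavelength is λ₀ = hc/φ = 258.3 nm.
Since 102.9 nm < 258.3 nm, the light has sufficient energy.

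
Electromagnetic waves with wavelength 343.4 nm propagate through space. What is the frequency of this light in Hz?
8.7301e+14 Hz

Using the wave equation: c = fλ

Solving for frequency:
f = c/λ = (3×10⁸ m/s) / (343.4×10⁻⁹ m)
f = 8.7301e+14 Hz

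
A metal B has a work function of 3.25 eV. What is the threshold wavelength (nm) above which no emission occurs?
381.49 nm

The threshold wavelength is when the photon energy equals the work function:
hc/λ₀ = φ

Solving for λ₀:
λ₀ = hc/φ = (6.626×10⁻³⁴ J·s)(3×10⁸ m/s) / (3.25 eV × 1.602×10⁻¹⁹ J/eV)
λ₀ = 381.49 nm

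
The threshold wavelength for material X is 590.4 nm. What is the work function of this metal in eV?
2.10 eV

At the threshold wavelength, photon energy equals work function:
φ = hc/λ₀

Calculating:
φ = (6.626×10⁻³⁴ J·s)(3×10⁸ m/s) / (590.4×10⁻⁹ m)
φ = 2.10 eV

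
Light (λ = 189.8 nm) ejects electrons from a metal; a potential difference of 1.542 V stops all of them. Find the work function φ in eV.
4.99 eV

The stopping potential gives the maximum kinetic energy: KE_max = eV_s = 1.542 eV

From Einstein's photoelectric equation: KE_max = hc/λ - φ
Rearranging: φ = hc/λ - KE_max

Calculate photon energy:
E_photon = hc/λ = (6.626×10⁻³⁴ J·s)(3×10⁸ m/s) / (189.8×10⁻⁹ m) = 6.5324 eV

Therefore:
φ = 6.5324 - 1.542 = 4.99 eV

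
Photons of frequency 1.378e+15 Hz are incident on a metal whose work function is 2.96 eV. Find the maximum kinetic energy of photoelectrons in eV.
2.7390 eV

Using Einstein's photoelectric equation: KE_max = hf - φ

First, calculate the photon energy:
E_photon = hf = (6.626×10⁻³⁴ J·s)(1.378e+15 Hz)
E_photon = 5.6990 eV

Then, the maximum kinetic energy:
KE_max = E_photon - φ = 5.6990 eV - 2.96 eV = 2.7390 eV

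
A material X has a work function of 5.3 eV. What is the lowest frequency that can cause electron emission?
1.2815e+15 Hz

The threshold frequency is when the photon energy equals the work function:
hf₀ = φ

Solving for f₀:
f₀ = φ/h = (5.3 eV × 1.602×10⁻¹⁹ J/eV) / (6.626×10⁻³⁴ J·s)
f₀ = 1.2815e+15 Hz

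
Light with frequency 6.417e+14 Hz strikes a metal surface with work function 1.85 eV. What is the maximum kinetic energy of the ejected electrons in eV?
0.8039 eV

Using Einstein's photoelectric equation: KE_max = hf - φ

First, calculate the photon energy:
E_photon = hf = (6.626×10⁻³⁴ J·s)(6.417e+14 Hz)
E_photon = 2.6539 eV

Then, the maximum kinetic energy:
KE_max = E_photon - φ = 2.6539 eV - 1.85 eV = 0.8039 eV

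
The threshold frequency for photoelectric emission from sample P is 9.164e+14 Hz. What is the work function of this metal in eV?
3.79 eV

At the threshold frequency, photon energy equals work function:
φ = hf₀

Calculating:
φ = (6.626×10⁻³⁴ J·s)(9.164e+14 Hz)
φ = 3.79 eV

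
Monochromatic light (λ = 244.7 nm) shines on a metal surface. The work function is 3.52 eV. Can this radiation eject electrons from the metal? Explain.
Yes

For photoemission, the photon energy must exceed the work function.

Photon energy: E = hc/λ = 5.0668 eV
Work function: φ = 3.52 eV

Since E_photon (5.0668 eV) > φ (3.52 eV), photoemission WILL occur.
The threshold wavelength is λ₀ = hc/φ = 352.2 nm.
Since 244.7 nm < 352.2 nm, the light has sufficient energy.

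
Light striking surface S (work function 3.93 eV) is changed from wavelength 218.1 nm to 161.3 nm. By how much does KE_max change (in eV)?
2.0018 eV

Using Einstein's equation: KE_max = hc/λ - φ

For λ₁ = 218.1 nm:
KE₁ = hc/λ₁ - φ = 5.6847 - 3.93 = 1.7547 eV

For λ₂ = 161.3 nm:
KE₂ = hc/λ₂ - φ = 7.6866 - 3.93 = 3.7566 eV

Change in KE:
ΔKE = KE₂ - KE₁ = 3.7566 - 1.7547 = 2.0018 eV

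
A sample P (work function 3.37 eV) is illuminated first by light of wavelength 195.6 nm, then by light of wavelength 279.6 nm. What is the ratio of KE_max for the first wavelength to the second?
2.7892

Using Einstein's equation: KE_max = hc/λ - φ

For λ₁ = 195.6 nm:
E₁ = hc/λ₁ = 6.3387 eV
KE₁ = E₁ - φ = 6.3387 - 3.37 = 2.9687 eV

For λ₂ = 279.6 nm:
E₂ = hc/λ₂ = 4.4343 eV
KE₂ = E₂ - φ = 4.4343 - 3.37 = 1.0643 eV

Ratio: KE₁/KE₂ = 2.9687/1.0643 = 2.7892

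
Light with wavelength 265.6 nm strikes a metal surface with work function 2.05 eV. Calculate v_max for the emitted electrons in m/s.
9.5966e+05 m/s

First, find the maximum kinetic energy:
E_photon = hc/λ = 4.6681 eV
KE_max = E_photon - φ = 4.6681 - 2.05 = 2.6181 eV

Convert to Joules: KE_max = 2.6181 × 1.602×10⁻¹⁹ J = 4.1946e-19 J

Then use KE = ½mv² to find velocity:
v = √(2·KE/m) = √(2 × 4.1946e-19 J / 9.109e-31 kg)
v = 9.5966e+05 m/s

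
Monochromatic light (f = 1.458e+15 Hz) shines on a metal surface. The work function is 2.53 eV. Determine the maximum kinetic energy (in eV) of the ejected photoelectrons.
3.4998 eV

Using Einstein's photoelectric equation: KE_max = hf - φ

First, calculate the photon energy:
E_photon = hf = (6.626×10⁻³⁴ J·s)(1.458e+15 Hz)
E_photon = 6.0298 eV

Then, the maximum kinetic energy:
KE_max = E_photon - φ = 6.0298 eV - 2.53 eV = 3.4998 eV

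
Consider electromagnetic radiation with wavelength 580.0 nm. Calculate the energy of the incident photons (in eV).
2.1377 eV

Using E = hf = hc/λ:

E = hc/λ = (6.626×10⁻³⁴ J·s)(3×10⁸ m/s) / (580.0×10⁻⁹ m)
E = 2.1377 eV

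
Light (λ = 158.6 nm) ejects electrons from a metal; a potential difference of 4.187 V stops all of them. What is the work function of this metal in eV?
3.63 eV

The stopping potential gives the maximum kinetic energy: KE_max = eV_s = 4.187 eV

From Einstein's photoelectric equation: KE_max = hc/λ - φ
Rearranging: φ = hc/λ - KE_max

Calculate photon energy:
E_photon = hc/λ = (6.626×10⁻³⁴ J·s)(3×10⁸ m/s) / (158.6×10⁻⁹ m) = 7.8174 eV

Therefore:
φ = 7.8174 - 4.187 = 3.63 eV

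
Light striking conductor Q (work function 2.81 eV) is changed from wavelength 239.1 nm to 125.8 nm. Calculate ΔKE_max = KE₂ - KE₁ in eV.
4.6702 eV

Using Einstein's equation: KE_max = hc/λ - φ

For λ₁ = 239.1 nm:
KE₁ = hc/λ₁ - φ = 5.1855 - 2.81 = 2.3755 eV

For λ₂ = 125.8 nm:
KE₂ = hc/λ₂ - φ = 9.8557 - 2.81 = 7.0457 eV

Change in KE:
ΔKE = KE₂ - KE₁ = 7.0457 - 2.3755 = 4.6702 eV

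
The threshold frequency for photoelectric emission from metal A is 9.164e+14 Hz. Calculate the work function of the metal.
3.79 eV

At the threshold frequency, photon energy equals work function:
φ = hf₀

Calculating:
φ = (6.626×10⁻³⁴ J·s)(9.164e+14 Hz)
φ = 3.79 eV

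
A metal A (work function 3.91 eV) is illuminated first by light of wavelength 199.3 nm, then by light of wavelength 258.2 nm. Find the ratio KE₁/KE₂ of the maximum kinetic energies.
2.5912

Using Einstein's equation: KE_max = hc/λ - φ

For λ₁ = 199.3 nm:
E₁ = hc/λ₁ = 6.2210 eV
KE₁ = E₁ - φ = 6.2210 - 3.91 = 2.3110 eV

For λ₂ = 258.2 nm:
E₂ = hc/λ₂ = 4.8019 eV
KE₂ = E₂ - φ = 4.8019 - 3.91 = 0.8919 eV

Ratio: KE₁/KE₂ = 2.3110/0.8919 = 2.5912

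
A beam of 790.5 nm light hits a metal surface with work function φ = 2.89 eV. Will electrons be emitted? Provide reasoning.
No

For photoemission, the photon energy must exceed the work function.

Photon energy: E = hc/λ = 1.5684 eV
Work function: φ = 2.89 eV

Since E_photon (1.5684 eV) < φ (2.89 eV), photoemission will NOT occur.
The threshold wavelength is λ₀ = hc/φ = 429.0 nm.
Since 790.5 nm > 429.0 nm, the photons lack sufficient energy.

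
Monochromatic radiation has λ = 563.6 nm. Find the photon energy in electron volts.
2.1999 eV

Using E = hf = hc/λ:

E = hc/λ = (6.626×10⁻³⁴ J·s)(3×10⁸ m/s) / (563.6×10⁻⁹ m)
E = 2.1999 eV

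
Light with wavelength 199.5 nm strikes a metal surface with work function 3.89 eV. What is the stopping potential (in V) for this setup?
2.3247 V

The stopping potential V_s satisfies: eV_s = KE_max

First, find KE_max using Einstein's equation:
E_photon = hc/λ = 6.2147 eV
KE_max = E_photon - φ = 6.2147 - 3.89 = 2.3247 eV

Since eV_s = KE_max:
V_s = KE_max/e = 2.3247 V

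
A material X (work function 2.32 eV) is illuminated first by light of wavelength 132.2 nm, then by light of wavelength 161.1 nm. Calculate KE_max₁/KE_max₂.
1.3129

Using Einstein's equation: KE_max = hc/λ - φ

For λ₁ = 132.2 nm:
E₁ = hc/λ₁ = 9.3785 eV
KE₁ = E₁ - φ = 9.3785 - 2.32 = 7.0585 eV

For λ₂ = 161.1 nm:
E₂ = hc/λ₂ = 7.6961 eV
KE₂ = E₂ - φ = 7.6961 - 2.32 = 5.3761 eV

Ratio: KE₁/KE₂ = 7.0585/5.3761 = 1.3129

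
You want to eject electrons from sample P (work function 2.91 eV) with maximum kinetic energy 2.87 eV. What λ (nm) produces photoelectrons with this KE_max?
214.51 nm

From Einstein's equation: KE_max = hc/λ - φ

Rearranging for λ:
hc/λ = KE_max + φ
λ = hc/(KE_max + φ)

Required photon energy:
E_photon = KE_max + φ = 2.87 + 2.91 = 5.78 eV

Required wavelength:
λ = hc/E_photon = (6.626×10⁻³⁴)(3×10⁸) / (5.78 × 1.602×10⁻¹⁹)
λ = 214.51 nm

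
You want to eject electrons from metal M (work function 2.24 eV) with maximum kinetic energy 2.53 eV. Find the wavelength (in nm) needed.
259.92 nm

From Einstein's equation: KE_max = hc/λ - φ

Rearranging for λ:
hc/λ = KE_max + φ
λ = hc/(KE_max + φ)

Required photon energy:
E_photon = KE_max + φ = 2.53 + 2.24 = 4.77 eV

Required wavelength:
λ = hc/E_photon = (6.626×10⁻³⁴)(3×10⁸) / (4.77 × 1.602×10⁻¹⁹)
λ = 259.92 nm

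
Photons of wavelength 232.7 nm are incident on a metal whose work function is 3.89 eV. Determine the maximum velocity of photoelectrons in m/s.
7.1124e+05 m/s

First, find the maximum kinetic energy:
E_photon = hc/λ = 5.3281 eV
KE_max = E_photon - φ = 5.3281 - 3.89 = 1.4381 eV

Convert to Joules: KE_max = 1.4381 × 1.602×10⁻¹⁹ J = 2.3040e-19 J

Then use KE = ½mv² to find velocity:
v = √(2·KE/m) = √(2 × 2.3040e-19 J / 9.109e-31 kg)
v = 7.1124e+05 m/s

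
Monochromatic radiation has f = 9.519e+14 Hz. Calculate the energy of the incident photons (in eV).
3.9367 eV

Using E = hf:

E = hf = (6.626×10⁻³⁴ J·s)(9.519e+14 Hz)
E = 3.9367 eV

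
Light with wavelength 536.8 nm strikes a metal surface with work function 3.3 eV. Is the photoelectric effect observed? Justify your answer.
No

For photoemission, the photon energy must exceed the work function.

Photon energy: E = hc/λ = 2.3097 eV
Work function: φ = 3.3 eV

Since E_photon (2.3097 eV) < φ (3.3 eV), photoemission will NOT occur.
The threshold wavelength is λ₀ = hc/φ = 375.7 nm.
Since 536.8 nm > 375.7 nm, the photons lack sufficient energy.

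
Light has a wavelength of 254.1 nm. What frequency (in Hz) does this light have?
1.1798e+15 Hz

Using the wave equation: c = fλ

Solving for frequency:
f = c/λ = (3×10⁸ m/s) / (254.1×10⁻⁹ m)
f = 1.1798e+15 Hz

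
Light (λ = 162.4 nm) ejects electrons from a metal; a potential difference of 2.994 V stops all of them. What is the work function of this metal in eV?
4.64 eV

The stopping potential gives the maximum kinetic energy: KE_max = eV_s = 2.994 eV

From Einstein's photoelectric equation: KE_max = hc/λ - φ
Rearranging: φ = hc/λ - KE_max

Calculate photon energy:
E_photon = hc/λ = (6.626×10⁻³⁴ J·s)(3×10⁸ m/s) / (162.4×10⁻⁹ m) = 7.6345 eV

Therefore:
φ = 7.6345 - 2.994 = 4.64 eV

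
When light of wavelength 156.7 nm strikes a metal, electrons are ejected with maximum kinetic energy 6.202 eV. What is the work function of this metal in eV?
1.71 eV

From Einstein's photoelectric equation: KE_max = hf - φ = hc/λ - φ

Rearranging for φ:
φ = hc/λ - KE_max

Calculate photon energy:
E_photon = hc/λ = 7.9122 eV

Therefore:
φ = 7.9122 - 6.202 = 1.71 eV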